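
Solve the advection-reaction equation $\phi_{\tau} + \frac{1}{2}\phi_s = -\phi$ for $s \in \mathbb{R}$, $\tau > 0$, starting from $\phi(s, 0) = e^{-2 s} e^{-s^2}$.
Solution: Substitute $\phi = e^{-2s}u$, i.e. $u = e^{2s}\phi$.
By the product rule, $\phi_s = e^{-2s}(u_s - 2u)$, $\phi_{\tau} = e^{-2s}u_{\tau}$.
Substituting into the PDE and dividing by $e^{-2s}$: $u_{\tau} + \frac{1}{2}(u_s - 2u) = -u$.
The lower-order terms cancel, leaving the standard advection equation $u_{\tau} + \frac{1}{2}u_s = 0$.
Initial data for $u$: $u(s,0) = e^{2s}\phi(s,0) = e^{-s^2}$.
Solve for $u$:
  By method of characteristics (waves move right with speed 1/2):
  Along characteristics $s - \frac{1}{2}\tau =$ const, $u$ is constant, so $u(s,\tau) = f(s - \frac{1}{2}\tau)$ with $f = u( \cdot , 0)$.
Hence $u(s,\tau) = e^{-(s - \tau/2)^2}$.
Transform back: $\phi(s,\tau) = e^{-2s}u(s,\tau)$.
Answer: $\phi(s, \tau) = e^{-2 s} e^{-(-\tau/2 + s)^2}$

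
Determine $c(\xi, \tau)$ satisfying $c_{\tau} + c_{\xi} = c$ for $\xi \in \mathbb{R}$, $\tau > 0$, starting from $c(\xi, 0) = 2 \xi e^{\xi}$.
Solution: Substitute $c = e^{\xi}u$, i.e. $u = e^{-\xi}c$.
By the product rule, $c_{\xi} = e^{\xi}(u_{\xi} + u)$, $c_{\tau} = e^{\xi}u_{\tau}$.
Substituting into the PDE and dividing by $e^{\xi}$: $u_{\tau} + (u_{\xi} + u) = u$.
The lower-order terms cancel, leaving the standard advection equation $u_{\tau} + u_{\xi} = 0$.
Initial data for $u$: $u(\xi,0) = e^{-\xi}c(\xi,0) = 2 \xi$.
Solve for $u$:
  By method of characteristics (waves move right with speed 1):
  Along characteristics $\xi - \tau =$ const, $u$ is constant, so $u(\xi,\tau) = f(\xi - \tau)$ with $f = u( \cdot , 0)$.
Hence $u(\xi,\tau) = 2 \xi - 2 \tau$.
Transform back: $c(\xi,\tau) = e^{\xi}u(\xi,\tau)$.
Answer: $c(\xi, \tau) = -2 \tau e^{\xi} + 2 \xi e^{\xi}$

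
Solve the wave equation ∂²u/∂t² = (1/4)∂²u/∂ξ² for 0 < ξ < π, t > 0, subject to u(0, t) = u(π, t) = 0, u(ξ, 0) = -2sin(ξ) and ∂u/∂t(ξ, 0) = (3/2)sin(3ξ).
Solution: Using separation of variables u = X(ξ)T(t):
Eigenfunctions: sin(nξ), n = 1, 2, 3, ...
General solution: u(ξ, t) = Σ [A_n cos(n t/2) + B_n sin(n t/2)] sin(nξ)
From u(ξ,0) = -2sin(ξ): A_1=-2. From u_t(ξ,0) = (3/2)sin(3ξ), using u_t(ξ,0) = Σ ω_n B_n sin(nξ) with ω_n = n/2: B_3 = (3/2)/(3/2) = 1.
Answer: u(ξ, t) = sin(3t/2)sin(3ξ) - 2sin(ξ)cos(t/2)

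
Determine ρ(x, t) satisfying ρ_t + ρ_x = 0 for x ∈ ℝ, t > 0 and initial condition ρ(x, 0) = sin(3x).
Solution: By method of characteristics (waves move right with speed 1):
Along characteristics x - t = const, ρ is constant, so ρ(x,t) = f(x - t) with f = ρ(·, 0).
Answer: ρ(x, t) = -sin(3t - 3x)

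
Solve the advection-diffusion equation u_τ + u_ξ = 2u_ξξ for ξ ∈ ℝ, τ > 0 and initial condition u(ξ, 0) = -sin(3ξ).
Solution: Change to a moving frame: let η = ξ - τ, σ = τ and write u(ξ,τ) = w(η,σ).
By the chain rule u_τ = w_σ - w_η, u_ξ = w_η, u_ξξ = w_ηη.
Then u_τ + u_ξ = w_σ: the advection term cancels and the PDE becomes the heat equation w_σ = 2w_ηη on η ∈ ℝ.
Initial data: w(η,0) = u(η,0) = -sin(3η).
On η ∈ ℝ each mode satisfies (sin(nη))″ = -n² sin(nη), so exp(-2n²σ) sin(nη) solves the heat equation; by superposition w(η,σ) = Σ c_n exp(-2n²σ) sin(nη).
Reading off the coefficients: c_3=-1, so w(η,σ) = -exp(-18σ)sin(3η).
Substituting back η = ξ - τ, σ = τ: u(ξ,τ) = w(ξ - τ, τ).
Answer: u(ξ, τ) = -exp(-18τ)sin(3ξ - 3τ)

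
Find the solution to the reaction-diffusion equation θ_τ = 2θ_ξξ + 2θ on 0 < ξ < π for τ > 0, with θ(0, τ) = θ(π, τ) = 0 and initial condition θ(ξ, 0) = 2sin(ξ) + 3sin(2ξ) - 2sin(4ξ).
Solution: Substitute θ = exp(2τ)u, i.e. u = exp(-2τ)θ.
By the product rule, θ_τ = exp(2τ)(u_τ + 2u), θ_ξξ = exp(2τ)u_ξξ.
Substituting into the PDE and dividing by exp(2τ): u_τ + 2u = 2u_ξξ + 2u.
The lower-order terms cancel, leaving the standard heat equation u_τ = 2u_ξξ.
Initial data for u: u(ξ,0) = θ(ξ,0) = 2sin(ξ) + 3sin(2ξ) - 2sin(4ξ). The boundary conditions carry over: u(0,τ) = u(π,τ) = 0.
Solve for u:
  Using separation of variables u = X(ξ)G(τ):
  Eigenfunctions: sin(nξ), n = 1, 2, 3, ...
  General solution: u(ξ, τ) = Σ c_n sin(nξ) exp(-2n² τ)
  Matching u(ξ,0) = 2sin(ξ) + 3sin(2ξ) - 2sin(4ξ) term by term: c_1=2, c_2=3, c_4=-2.
Hence u(ξ,τ) = 2exp(-2τ)sin(ξ) + 3exp(-8τ)sin(2ξ) - 2exp(-32τ)sin(4ξ).
Transform back: θ(ξ,τ) = exp(2τ)u(ξ,τ).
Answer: θ(ξ, τ) = 2sin(ξ) + 3exp(-6τ)sin(2ξ) - 2exp(-30τ)sin(4ξ)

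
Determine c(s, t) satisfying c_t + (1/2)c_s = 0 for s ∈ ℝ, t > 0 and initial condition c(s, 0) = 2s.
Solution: By method of characteristics (waves move right with speed 1/2):
Along characteristics s - (1/2)t = const, c is constant, so c(s,t) = f(s - (1/2)t) with f = c(·, 0).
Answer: c(s, t) = 2s - t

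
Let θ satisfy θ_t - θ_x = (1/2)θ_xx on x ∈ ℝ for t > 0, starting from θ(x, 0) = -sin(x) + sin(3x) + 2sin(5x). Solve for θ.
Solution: Moving frame: η = x + t, σ = t, θ = u(η,σ), so θ_t = u_σ + u_η and θ_xx = u_ηη.
Hence θ_t - θ_x = u_σ and the PDE becomes the heat equation u_σ = (1/2)u_ηη on η ∈ ℝ.
Initial data: u(η,0) = θ(η,0) = -sin(η) + sin(3η) + 2sin(5η). Each mode sin(nη) decays as exp(-n²σ/2) on ℝ, so u(η,σ) = Σ c_n exp(-n²σ/2) sin(nη) with c_1=-1, c_3=1, c_5=2: u(η,σ) = -exp(-σ/2)sin(η) + exp(-9σ/2)sin(3η) + 2exp(-25σ/2)sin(5η).
Substituting back: θ(x,t) = u(x + t, t).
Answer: θ(x, t) = -exp(-t/2)sin(t + x) + exp(-9t/2)sin(3t + 3x) + 2exp(-25t/2)sin(5t + 5x)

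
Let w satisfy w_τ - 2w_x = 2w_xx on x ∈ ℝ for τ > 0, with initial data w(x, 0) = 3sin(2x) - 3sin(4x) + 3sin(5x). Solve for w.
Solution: Moving frame: η = x + 2τ, σ = τ, w = u(η,σ), so w_τ = u_σ + 2u_η and w_xx = u_ηη.
Hence w_τ - 2w_x = u_σ and the PDE becomes the heat equation u_σ = 2u_ηη on η ∈ ℝ.
Initial data: u(η,0) = w(η,0) = 3sin(2η) - 3sin(4η) + 3sin(5η). Each mode sin(nη) decays as exp(-2n²σ) on ℝ, so u(η,σ) = Σ c_n exp(-2n²σ) sin(nη) with c_2=3, c_4=-3, c_5=3: u(η,σ) = 3exp(-8σ)sin(2η) - 3exp(-32σ)sin(4η) + 3exp(-50σ)sin(5η).
Substituting back: w(x,τ) = u(x + 2τ, τ).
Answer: w(x, τ) = 3exp(-8τ)sin(2x + 4τ) - 3exp(-32τ)sin(4x + 8τ) + 3exp(-50τ)sin(5x + 10τ)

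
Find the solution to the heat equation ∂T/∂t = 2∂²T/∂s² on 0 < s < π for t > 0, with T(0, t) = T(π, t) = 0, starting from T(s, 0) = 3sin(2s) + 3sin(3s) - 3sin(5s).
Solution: Separating variables: T = Σ c_n exp(-2n²t) sin(ns). From T(s,0) = 3sin(2s) + 3sin(3s) - 3sin(5s): c_2=3, c_3=3, c_5=-3.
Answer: T(s, t) = 3exp(-8t)sin(2s) + 3exp(-18t)sin(3s) - 3exp(-50t)sin(5s)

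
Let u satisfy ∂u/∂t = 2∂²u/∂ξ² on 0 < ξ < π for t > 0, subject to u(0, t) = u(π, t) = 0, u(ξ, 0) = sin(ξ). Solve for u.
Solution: Separating variables: u = Σ c_n exp(-2n²t) sin(nξ). From u(ξ,0) = sin(ξ): c_1=1.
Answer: u(ξ, t) = exp(-2t)sin(ξ)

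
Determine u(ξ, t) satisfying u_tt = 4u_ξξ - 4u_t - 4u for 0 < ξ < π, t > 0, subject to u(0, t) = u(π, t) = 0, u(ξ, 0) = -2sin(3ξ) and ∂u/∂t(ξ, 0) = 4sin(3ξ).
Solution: Substitute u = exp(-2t)w.
Then u_t = exp(-2t)(w_t - 2w), u_tt = exp(-2t)(w_tt - 4w_t + 4w), u_ξξ = exp(-2t)w_ξξ; substituting and dividing by exp(-2t), the lower-order terms cancel: w_tt = 4w_ξξ (standard wave equation).
Data for w: w(ξ,0) = u(ξ,0) = -2sin(3ξ); w_t(ξ,0) = u_t(ξ,0) + 2u(ξ,0) = 0. The boundary conditions carry over: w(0,t) = w(π,t) = 0.
Separating variables: w = Σ [A_n cos(ω_n t) + B_n sin(ω_n t)] sin(nξ), ω_n = 2n. From ICs: A_3=-2.
So w(ξ,t) = -2sin(3ξ)cos(6t), and u(ξ,t) = exp(-2t)w(ξ,t).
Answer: u(ξ, t) = -2exp(-2t)sin(3ξ)cos(6t)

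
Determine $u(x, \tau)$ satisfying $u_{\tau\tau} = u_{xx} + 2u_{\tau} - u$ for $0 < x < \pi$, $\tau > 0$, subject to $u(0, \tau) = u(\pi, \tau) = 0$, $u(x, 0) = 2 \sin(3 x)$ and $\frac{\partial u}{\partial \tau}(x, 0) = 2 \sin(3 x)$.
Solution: Substitute $u = e^{\tau}w$.
Then $u_{\tau} = e^{\tau}(w_{\tau} + w)$, $u_{\tau\tau} = e^{\tau}(w_{\tau\tau} + 2w_{\tau} + w)$, $u_{xx} = e^{\tau}w_{xx}$; substituting and dividing by $e^{\tau}$, the lower-order terms cancel: $w_{\tau\tau} = w_{xx}$ (standard wave equation).
Data for $w$: $w(x,0) = u(x,0) = 2 \sin(3 x)$; $w_{\tau}(x,0) = u_{\tau}(x,0) - u(x,0) = 0$. The boundary conditions carry over: $w(0,\tau) = w(\pi,\tau) = 0$.
Separating variables: $w = \sum [A_n \cos(\omega_n \tau) + B_n \sin(\omega_n \tau)] \sin(nx)$, $\omega_n = n$. From ICs: $A_3=2$.
So $w(x,\tau) = 2 \sin(3 x) \cos(3 \tau)$, and $u(x,\tau) = e^{\tau}w(x,\tau)$.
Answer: $u(x, \tau) = 2 e^{\tau} \sin(3 x) \cos(3 \tau)$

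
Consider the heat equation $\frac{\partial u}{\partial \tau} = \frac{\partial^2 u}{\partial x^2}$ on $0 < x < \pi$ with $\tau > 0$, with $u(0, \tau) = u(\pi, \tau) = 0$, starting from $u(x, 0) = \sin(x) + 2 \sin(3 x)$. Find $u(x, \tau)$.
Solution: Separating variables: $u = \sum c_n e^{-n^2\tau} \sin(nx)$. From $u(x,0) = \sin(x) + 2 \sin(3 x)$: $c_1=1, c_3=2$.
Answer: $u(x, \tau) = e^{-\tau} \sin(x) + 2 e^{-9 \tau} \sin(3 x)$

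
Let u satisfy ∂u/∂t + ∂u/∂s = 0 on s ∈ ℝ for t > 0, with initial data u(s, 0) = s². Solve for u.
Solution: By characteristics (ds/dt = 1), u(s,t) = f(s - t) with f = u(·, 0).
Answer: u(s, t) = s² - 2st + t²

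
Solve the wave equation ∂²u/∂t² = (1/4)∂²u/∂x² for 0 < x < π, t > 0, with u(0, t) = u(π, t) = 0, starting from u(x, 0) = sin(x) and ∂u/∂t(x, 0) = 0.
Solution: Separating variables: u = Σ [A_n cos(ω_n t) + B_n sin(ω_n t)] sin(nx), ω_n = n/2. From ICs: A_1=1.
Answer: u(x, t) = sin(x)cos(t/2)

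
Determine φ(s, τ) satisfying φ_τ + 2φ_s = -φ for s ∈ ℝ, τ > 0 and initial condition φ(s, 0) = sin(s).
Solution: Substitute φ = exp(-τ)u.
Then φ_τ = exp(-τ)(u_τ - u), φ_s = exp(-τ)u_s; substituting and dividing by exp(-τ), the lower-order terms cancel: u_τ + 2u_s = 0 (standard advection equation).
Data for u: u(s,0) = φ(s,0) = sin(s).
By characteristics (ds/dτ = 2), u(s,τ) = f(s - 2τ) with f = u(·, 0).
So u(s,τ) = sin(s - 2τ), and φ(s,τ) = exp(-τ)u(s,τ).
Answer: φ(s, τ) = exp(-τ)sin(s - 2τ)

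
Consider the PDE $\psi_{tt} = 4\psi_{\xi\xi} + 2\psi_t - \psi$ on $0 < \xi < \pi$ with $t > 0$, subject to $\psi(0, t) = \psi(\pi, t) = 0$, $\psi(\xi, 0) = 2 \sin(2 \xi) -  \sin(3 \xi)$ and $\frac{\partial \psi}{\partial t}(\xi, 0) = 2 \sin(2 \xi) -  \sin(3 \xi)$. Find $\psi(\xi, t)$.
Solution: Substitute $\psi = e^{t}u$.
Then $\psi_t = e^{t}(u_t + u)$, $\psi_{tt} = e^{t}(u_{tt} + 2u_t + u)$, $\psi_{\xi\xi} = e^{t}u_{\xi\xi}$; substituting and dividing by $e^{t}$, the lower-order terms cancel: $u_{tt} = 4u_{\xi\xi}$ (standard wave equation).
Data for $u$: $u(\xi,0) = \psi(\xi,0) = 2 \sin(2 \xi) - \sin(3 \xi)$; $u_t(\xi,0) = \psi_t(\xi,0) - \psi(\xi,0) = 0$. The boundary conditions carry over: $u(0,t) = u(\pi,t) = 0$.
Separating variables: $u = \sum [A_n \cos(\omega_n t) + B_n \sin(\omega_n t)] \sin(n\xi)$, $\omega_n = 2n$. From ICs: $A_2=2, A_3=-1$.
So $u(\xi,t) = 2 \sin(2 \xi) \cos(4 t) - \sin(3 \xi) \cos(6 t)$, and $\psi(\xi,t) = e^{t}u(\xi,t)$.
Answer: $\psi(\xi, t) = 2 e^{t} \sin(2 \xi) \cos(4 t) -  e^{t} \sin(3 \xi) \cos(6 t)$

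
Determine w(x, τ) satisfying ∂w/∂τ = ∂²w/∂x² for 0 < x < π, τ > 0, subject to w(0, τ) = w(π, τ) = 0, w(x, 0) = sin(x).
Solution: Separating variables: w = Σ c_n exp(-n²τ) sin(nx). From w(x,0) = sin(x): c_1=1.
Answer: w(x, τ) = exp(-τ)sin(x)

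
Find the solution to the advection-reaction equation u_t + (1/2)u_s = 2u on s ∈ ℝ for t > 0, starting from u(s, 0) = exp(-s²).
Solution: Substitute u = exp(2t)w.
Then u_t = exp(2t)(w_t + 2w), u_s = exp(2t)w_s; substituting and dividing by exp(2t), the lower-order terms cancel: w_t + (1/2)w_s = 0 (standard advection equation).
Data for w: w(s,0) = u(s,0) = exp(-s²).
By characteristics (ds/dt = 1/2), w(s,t) = f(s - (1/2)t) with f = w(·, 0).
So w(s,t) = exp(-(s - t/2)²), and u(s,t) = exp(2t)w(s,t).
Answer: u(s, t) = exp(2t)exp(-(s - t/2)²)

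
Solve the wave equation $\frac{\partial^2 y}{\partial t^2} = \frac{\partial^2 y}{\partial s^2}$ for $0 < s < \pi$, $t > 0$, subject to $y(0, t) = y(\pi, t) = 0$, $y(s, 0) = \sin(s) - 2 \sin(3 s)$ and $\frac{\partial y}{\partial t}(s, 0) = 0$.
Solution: Using separation of variables $y = X(s)T(t)$:
Eigenfunctions: $\sin(ns)$, $n = 1, 2, 3, \ldots$
General solution: $y(s, t) = \sum [A_n \cos(n t) + B_n \sin(n t)] \sin(ns)$
From $y(s,0) = \sin(s) - 2 \sin(3 s)$: $A_1=1, A_3=-2$. From $y_t(s,0) = 0$: all $B_n = 0$.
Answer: $y(s, t) = \sin(s) \cos(t) - 2 \sin(3 s) \cos(3 t)$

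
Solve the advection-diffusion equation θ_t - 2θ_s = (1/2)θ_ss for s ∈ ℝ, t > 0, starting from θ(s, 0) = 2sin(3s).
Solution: Change to a moving frame: let η = s + 2t, σ = t and write θ(s,t) = u(η,σ).
By the chain rule θ_t = u_σ + 2u_η, θ_s = u_η, θ_ss = u_ηη.
Then θ_t - 2θ_s = u_σ: the advection term cancels and the PDE becomes the heat equation u_σ = (1/2)u_ηη on η ∈ ℝ.
Initial data: u(η,0) = θ(η,0) = 2sin(3η).
On η ∈ ℝ each mode satisfies (sin(nη))″ = -n² sin(nη), so exp(-n²σ/2) sin(nη) solves the heat equation; by superposition u(η,σ) = Σ c_n exp(-n²σ/2) sin(nη).
Reading off the coefficients: c_3=2, so u(η,σ) = 2exp(-9σ/2)sin(3η).
Substituting back η = s + 2t, σ = t: θ(s,t) = u(s + 2t, t).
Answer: θ(s, t) = 2exp(-9t/2)sin(3s + 6t)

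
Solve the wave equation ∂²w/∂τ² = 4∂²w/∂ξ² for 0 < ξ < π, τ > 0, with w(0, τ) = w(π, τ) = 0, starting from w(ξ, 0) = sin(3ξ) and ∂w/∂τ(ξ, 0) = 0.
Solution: Separating variables: w = Σ [A_n cos(ω_n τ) + B_n sin(ω_n τ)] sin(nξ), ω_n = 2n. From ICs: A_3=1.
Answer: w(ξ, τ) = sin(3ξ)cos(6τ)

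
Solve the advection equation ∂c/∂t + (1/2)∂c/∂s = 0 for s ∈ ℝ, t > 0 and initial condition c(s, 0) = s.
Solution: By characteristics (ds/dt = 1/2), c(s,t) = f(s - (1/2)t) with f = c(·, 0).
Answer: c(s, t) = s - (1/2)t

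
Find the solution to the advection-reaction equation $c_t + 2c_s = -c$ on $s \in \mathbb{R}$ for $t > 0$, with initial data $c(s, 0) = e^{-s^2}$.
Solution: Substitute $c = e^{-t}u$.
Then $c_t = e^{-t}(u_t - u)$, $c_s = e^{-t}u_s$; substituting and dividing by $e^{-t}$, the lower-order terms cancel: $u_t + 2u_s = 0$ (standard advection equation).
Data for $u$: $u(s,0) = c(s,0) = e^{-s^2}$.
By characteristics ($ds/dt = 2$), $u(s,t) = f(s - 2t)$ with $f = u( \cdot , 0)$.
So $u(s,t) = e^{-(s - 2 t)^2}$, and $c(s,t) = e^{-t}u(s,t)$.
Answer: $c(s, t) = e^{-t} e^{-(s - 2 t)^2}$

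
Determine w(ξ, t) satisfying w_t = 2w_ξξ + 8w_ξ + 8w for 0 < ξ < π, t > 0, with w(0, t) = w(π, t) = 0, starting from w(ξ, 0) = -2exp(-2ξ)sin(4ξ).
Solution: Substitute w = exp(-2ξ)u.
Then w_ξ = exp(-2ξ)(u_ξ - 2u), w_ξξ = exp(-2ξ)(u_ξξ - 4u_ξ + 4u), w_t = exp(-2ξ)u_t; substituting and dividing by exp(-2ξ), the lower-order terms cancel: u_t = 2u_ξξ (standard heat equation).
Data for u: u(ξ,0) = exp(2ξ)w(ξ,0) = -2sin(4ξ). The boundary conditions carry over: u(0,t) = u(π,t) = 0.
Separating variables: u = Σ c_n exp(-2n²t) sin(nξ). From u(ξ,0) = -2sin(4ξ): c_4=-2.
So u(ξ,t) = -2exp(-32t)sin(4ξ), and w(ξ,t) = exp(-2ξ)u(ξ,t).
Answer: w(ξ, t) = -2exp(-32t)exp(-2ξ)sin(4ξ)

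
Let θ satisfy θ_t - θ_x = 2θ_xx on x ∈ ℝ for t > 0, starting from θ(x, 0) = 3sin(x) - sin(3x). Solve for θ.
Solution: Change to a moving frame: let η = x + t, σ = t and write θ(x,t) = u(η,σ).
By the chain rule θ_t = u_σ + u_η, θ_x = u_η, θ_xx = u_ηη.
Then θ_t - θ_x = u_σ: the advection term cancels and the PDE becomes the heat equation u_σ = 2u_ηη on η ∈ ℝ.
Initial data: u(η,0) = θ(η,0) = 3sin(η) - sin(3η).
On η ∈ ℝ each mode satisfies (sin(nη))″ = -n² sin(nη), so exp(-2n²σ) sin(nη) solves the heat equation; by superposition u(η,σ) = Σ c_n exp(-2n²σ) sin(nη).
Reading off the coefficients: c_1=3, c_3=-1, so u(η,σ) = 3exp(-2σ)sin(η) - exp(-18σ)sin(3η).
Substituting back η = x + t, σ = t: θ(x,t) = u(x + t, t).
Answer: θ(x, t) = 3exp(-2t)sin(t + x) - exp(-18t)sin(3t + 3x)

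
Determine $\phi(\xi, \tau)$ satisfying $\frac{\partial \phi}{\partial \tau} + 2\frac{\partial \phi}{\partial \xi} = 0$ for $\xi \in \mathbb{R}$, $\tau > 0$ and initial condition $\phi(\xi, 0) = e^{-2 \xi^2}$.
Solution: By method of characteristics (waves move right with speed 2):
Along characteristics $\xi - 2\tau =$ const, $\phi$ is constant, so $\phi(\xi,\tau) = f(\xi - 2\tau)$ with $f = \phi( \cdot , 0)$.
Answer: $\phi(\xi, \tau) = e^{-2 (-2 \tau + \xi)^2}$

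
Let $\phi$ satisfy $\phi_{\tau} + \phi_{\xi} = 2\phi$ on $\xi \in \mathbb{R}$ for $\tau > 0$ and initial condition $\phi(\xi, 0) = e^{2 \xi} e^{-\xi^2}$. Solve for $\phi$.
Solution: Substitute $\phi = e^{2\xi}u$.
Then $\phi_{\xi} = e^{2\xi}(u_{\xi} + 2u)$, $\phi_{\tau} = e^{2\xi}u_{\tau}$; substituting and dividing by $e^{2\xi}$, the lower-order terms cancel: $u_{\tau} + u_{\xi} = 0$ (standard advection equation).
Data for $u$: $u(\xi,0) = e^{-2\xi}\phi(\xi,0) = e^{-\xi^2}$.
By characteristics ($d\xi/d\tau = 1$), $u(\xi,\tau) = f(\xi - \tau)$ with $f = u( \cdot , 0)$.
So $u(\xi,\tau) = e^{-(\xi - \tau)^2}$, and $\phi(\xi,\tau) = e^{2\xi}u(\xi,\tau)$.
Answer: $\phi(\xi, \tau) = e^{2 \xi} e^{-(-\tau + \xi)^2}$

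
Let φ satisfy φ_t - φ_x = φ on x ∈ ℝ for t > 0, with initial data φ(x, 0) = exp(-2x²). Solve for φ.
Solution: Substitute φ = exp(t)u.
Then φ_t = exp(t)(u_t + u), φ_x = exp(t)u_x; substituting and dividing by exp(t), the lower-order terms cancel: u_t - u_x = 0 (standard advection equation).
Data for u: u(x,0) = φ(x,0) = exp(-2x²).
By characteristics (dx/dt = -1), u(x,t) = f(x + t) with f = u(·, 0).
So u(x,t) = exp(-2(t + x)²), and φ(x,t) = exp(t)u(x,t).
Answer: φ(x, t) = exp(t)exp(-2(t + x)²)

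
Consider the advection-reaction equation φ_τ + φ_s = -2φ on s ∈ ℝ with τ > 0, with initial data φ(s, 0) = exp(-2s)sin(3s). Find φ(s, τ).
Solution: Substitute φ = exp(-2s)u, i.e. u = exp(2s)φ.
By the product rule, φ_s = exp(-2s)(u_s - 2u), φ_τ = exp(-2s)u_τ.
Substituting into the PDE and dividing by exp(-2s): u_τ + (u_s - 2u) = -2u.
The lower-order terms cancel, leaving the standard advection equation u_τ + u_s = 0.
Initial data for u: u(s,0) = exp(2s)φ(s,0) = sin(3s).
Solve for u:
  By method of characteristics (waves move right with speed 1):
  Along characteristics s - τ = const, u is constant, so u(s,τ) = f(s - τ) with f = u(·, 0).
Hence u(s,τ) = sin(3s - 3τ).
Transform back: φ(s,τ) = exp(-2s)u(s,τ).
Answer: φ(s, τ) = exp(-2s)sin(3s - 3τ)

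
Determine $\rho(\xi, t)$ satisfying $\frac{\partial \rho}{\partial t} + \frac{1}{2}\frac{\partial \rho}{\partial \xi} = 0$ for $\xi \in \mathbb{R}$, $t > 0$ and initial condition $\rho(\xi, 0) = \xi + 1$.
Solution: By characteristics ($d\xi/dt = 1/2$), $\rho(\xi,t) = f(\xi - \frac{1}{2}t)$ with $f = \rho( \cdot , 0)$.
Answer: $\rho(\xi, t) = \xi - \frac{1}{2} t + 1$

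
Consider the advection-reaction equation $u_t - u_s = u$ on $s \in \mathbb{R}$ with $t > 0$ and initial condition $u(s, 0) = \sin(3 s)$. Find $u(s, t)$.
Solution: Substitute $u = e^{t}w$.
Then $u_t = e^{t}(w_t + w)$, $u_s = e^{t}w_s$; substituting and dividing by $e^{t}$, the lower-order terms cancel: $w_t - w_s = 0$ (standard advection equation).
Data for $w$: $w(s,0) = u(s,0) = \sin(3 s)$.
By characteristics ($ds/dt = -1$), $w(s,t) = f(s + t)$ with $f = w( \cdot , 0)$.
So $w(s,t) = \sin(3 s + 3 t)$, and $u(s,t) = e^{t}w(s,t)$.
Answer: $u(s, t) = e^{t} \sin(3 s + 3 t)$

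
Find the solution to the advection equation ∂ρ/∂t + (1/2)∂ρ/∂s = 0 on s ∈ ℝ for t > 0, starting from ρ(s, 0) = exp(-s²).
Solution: By method of characteristics (waves move right with speed 1/2):
Along characteristics s - (1/2)t = const, ρ is constant, so ρ(s,t) = f(s - (1/2)t) with f = ρ(·, 0).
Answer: ρ(s, t) = exp(-(s - t/2)²)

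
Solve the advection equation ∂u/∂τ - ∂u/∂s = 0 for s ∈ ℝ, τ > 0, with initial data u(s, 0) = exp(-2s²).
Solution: By characteristics (ds/dτ = -1), u(s,τ) = f(s + τ) with f = u(·, 0).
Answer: u(s, τ) = exp(-2(s + τ)²)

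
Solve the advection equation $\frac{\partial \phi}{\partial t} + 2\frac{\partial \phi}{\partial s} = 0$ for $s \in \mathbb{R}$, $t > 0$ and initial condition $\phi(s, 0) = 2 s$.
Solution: By characteristics ($ds/dt = 2$), $\phi(s,t) = f(s - 2t)$ with $f = \phi( \cdot , 0)$.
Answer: $\phi(s, t) = 2 s - 4 t$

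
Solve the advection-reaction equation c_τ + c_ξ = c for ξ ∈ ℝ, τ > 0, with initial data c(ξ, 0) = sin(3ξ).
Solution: Substitute c = exp(τ)u.
Then c_τ = exp(τ)(u_τ + u), c_ξ = exp(τ)u_ξ; substituting and dividing by exp(τ), the lower-order terms cancel: u_τ + u_ξ = 0 (standard advection equation).
Data for u: u(ξ,0) = c(ξ,0) = sin(3ξ).
By characteristics (dξ/dτ = 1), u(ξ,τ) = f(ξ - τ) with f = u(·, 0).
So u(ξ,τ) = sin(3ξ - 3τ), and c(ξ,τ) = exp(τ)u(ξ,τ).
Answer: c(ξ, τ) = exp(τ)sin(3ξ - 3τ)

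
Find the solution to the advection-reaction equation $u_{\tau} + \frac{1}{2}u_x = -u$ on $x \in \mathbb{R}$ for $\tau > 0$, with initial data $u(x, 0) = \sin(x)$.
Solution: Substitute $u = e^{-\tau}w$.
Then $u_{\tau} = e^{-\tau}(w_{\tau} - w)$, $u_x = e^{-\tau}w_x$; substituting and dividing by $e^{-\tau}$, the lower-order terms cancel: $w_{\tau} + \frac{1}{2}w_x = 0$ (standard advection equation).
Data for $w$: $w(x,0) = u(x,0) = \sin(x)$.
By characteristics ($dx/d\tau = 1/2$), $w(x,\tau) = f(x - \frac{1}{2}\tau)$ with $f = w( \cdot , 0)$.
So $w(x,\tau) = \sin(x - \tau/2)$, and $u(x,\tau) = e^{-\tau}w(x,\tau)$.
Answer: $u(x, \tau) = - e^{-\tau} \sin(\tau/2 - x)$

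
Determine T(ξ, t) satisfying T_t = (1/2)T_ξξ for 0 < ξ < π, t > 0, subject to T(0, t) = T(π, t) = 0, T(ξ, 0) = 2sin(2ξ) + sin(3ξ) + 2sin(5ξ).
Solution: Separating variables: T = Σ c_n exp(-n²t/2) sin(nξ). From T(ξ,0) = 2sin(2ξ) + sin(3ξ) + 2sin(5ξ): c_2=2, c_3=1, c_5=2.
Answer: T(ξ, t) = 2exp(-2t)sin(2ξ) + exp(-9t/2)sin(3ξ) + 2exp(-25t/2)sin(5ξ)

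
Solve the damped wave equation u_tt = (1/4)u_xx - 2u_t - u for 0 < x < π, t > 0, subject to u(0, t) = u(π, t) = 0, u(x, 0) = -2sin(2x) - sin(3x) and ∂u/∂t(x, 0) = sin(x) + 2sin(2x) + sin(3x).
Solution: Substitute u = exp(-t)w, i.e. w = exp(t)u.
By the product rule, u_t = exp(-t)(w_t - w), u_tt = exp(-t)(w_tt - 2w_t + w), u_xx = exp(-t)w_xx.
Substituting into the PDE and dividing by exp(-t): w_tt - 2w_t + w = (1/4)w_xx - 2(w_t - w) - w.
The lower-order terms cancel, leaving the standard wave equation w_tt = (1/4)w_xx.
Initial data for w: w(x,0) = u(x,0) = -2sin(2x) - sin(3x); w_t(x,0) = u_t(x,0) + u(x,0) = sin(x). The boundary conditions carry over: w(0,t) = w(π,t) = 0.
Solve for w:
  Using separation of variables w = X(x)T(t):
  Eigenfunctions: sin(nx), n = 1, 2, 3, ...
  General solution: w(x, t) = Σ [A_n cos(n t/2) + B_n sin(n t/2)] sin(nx)
  From w(x,0) = -2sin(2x) - sin(3x): A_2=-2, A_3=-1. From w_t(x,0) = sin(x), using w_t(x,0) = Σ ω_n B_n sin(nx) with ω_n = n/2: B_1 = 1/(1/2) = 2.
Hence w(x,t) = 2sin(t/2)sin(x) - 2sin(2x)cos(t) - sin(3x)cos(3t/2).
Transform back: u(x,t) = exp(-t)w(x,t).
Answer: u(x, t) = 2exp(-t)sin(t/2)sin(x) - 2exp(-t)sin(2x)cos(t) - exp(-t)sin(3x)cos(3t/2)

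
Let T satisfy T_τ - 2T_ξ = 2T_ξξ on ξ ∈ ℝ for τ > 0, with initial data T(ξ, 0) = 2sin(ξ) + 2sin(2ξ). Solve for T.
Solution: Change to a moving frame: let η = ξ + 2τ, σ = τ and write T(ξ,τ) = u(η,σ).
By the chain rule T_τ = u_σ + 2u_η, T_ξ = u_η, T_ξξ = u_ηη.
Then T_τ - 2T_ξ = u_σ: the advection term cancels and the PDE becomes the heat equation u_σ = 2u_ηη on η ∈ ℝ.
Initial data: u(η,0) = T(η,0) = 2sin(η) + 2sin(2η).
On η ∈ ℝ each mode satisfies (sin(nη))″ = -n² sin(nη), so exp(-2n²σ) sin(nη) solves the heat equation; by superposition u(η,σ) = Σ c_n exp(-2n²σ) sin(nη).
Reading off the coefficients: c_1=2, c_2=2, so u(η,σ) = 2exp(-2σ)sin(η) + 2exp(-8σ)sin(2η).
Substituting back η = ξ + 2τ, σ = τ: T(ξ,τ) = u(ξ + 2τ, τ).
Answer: T(ξ, τ) = 2exp(-2τ)sin(ξ + 2τ) + 2exp(-8τ)sin(2ξ + 4τ)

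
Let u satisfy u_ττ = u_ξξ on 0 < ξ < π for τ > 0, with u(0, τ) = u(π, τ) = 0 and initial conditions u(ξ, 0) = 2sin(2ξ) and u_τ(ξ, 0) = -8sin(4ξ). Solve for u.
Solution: Using separation of variables u = X(ξ)T(τ):
Eigenfunctions: sin(nξ), n = 1, 2, 3, ...
General solution: u(ξ, τ) = Σ [A_n cos(n τ) + B_n sin(n τ)] sin(nξ)
From u(ξ,0) = 2sin(2ξ): A_2=2. From u_τ(ξ,0) = -8sin(4ξ), using u_τ(ξ,0) = Σ ω_n B_n sin(nξ) with ω_n = n: B_4 = (-8)/4 = -2.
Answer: u(ξ, τ) = 2sin(2ξ)cos(2τ) - 2sin(4ξ)sin(4τ)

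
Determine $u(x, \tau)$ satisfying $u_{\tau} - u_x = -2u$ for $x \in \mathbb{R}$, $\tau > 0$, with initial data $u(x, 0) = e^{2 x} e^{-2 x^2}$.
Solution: Substitute $u = e^{2x}w$.
Then $u_x = e^{2x}(w_x + 2w)$, $u_{\tau} = e^{2x}w_{\tau}$; substituting and dividing by $e^{2x}$, the lower-order terms cancel: $w_{\tau} - w_x = 0$ (standard advection equation).
Data for $w$: $w(x,0) = e^{-2x}u(x,0) = e^{-2 x^2}$.
By characteristics ($dx/d\tau = -1$), $w(x,\tau) = f(x + \tau)$ with $f = w( \cdot , 0)$.
So $w(x,\tau) = e^{-2 (x + \tau)^2}$, and $u(x,\tau) = e^{2x}w(x,\tau)$.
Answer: $u(x, \tau) = e^{2 x} e^{-2 (\tau + x)^2}$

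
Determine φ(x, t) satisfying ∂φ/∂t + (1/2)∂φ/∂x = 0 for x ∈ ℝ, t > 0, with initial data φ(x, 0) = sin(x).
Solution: By characteristics (dx/dt = 1/2), φ(x,t) = f(x - (1/2)t) with f = φ(·, 0).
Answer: φ(x, t) = -sin(t/2 - x)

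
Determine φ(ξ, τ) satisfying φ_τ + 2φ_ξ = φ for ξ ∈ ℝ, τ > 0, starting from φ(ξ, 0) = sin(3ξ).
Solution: Substitute φ = exp(τ)u, i.e. u = exp(-τ)φ.
By the product rule, φ_τ = exp(τ)(u_τ + u), φ_ξ = exp(τ)u_ξ.
Substituting into the PDE and dividing by exp(τ): u_τ + u + 2u_ξ = u.
The lower-order terms cancel, leaving the standard advection equation u_τ + 2u_ξ = 0.
Initial data for u: u(ξ,0) = φ(ξ,0) = sin(3ξ).
Solve for u:
  By method of characteristics (waves move right with speed 2):
  Along characteristics ξ - 2τ = const, u is constant, so u(ξ,τ) = f(ξ - 2τ) with f = u(·, 0).
Hence u(ξ,τ) = sin(3ξ - 6τ).
Transform back: φ(ξ,τ) = exp(τ)u(ξ,τ).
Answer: φ(ξ, τ) = exp(τ)sin(3ξ - 6τ)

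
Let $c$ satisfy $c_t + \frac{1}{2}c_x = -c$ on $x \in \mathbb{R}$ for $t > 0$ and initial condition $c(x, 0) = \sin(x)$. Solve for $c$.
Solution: Substitute $c = e^{-t}u$.
Then $c_t = e^{-t}(u_t - u)$, $c_x = e^{-t}u_x$; substituting and dividing by $e^{-t}$, the lower-order terms cancel: $u_t + \frac{1}{2}u_x = 0$ (standard advection equation).
Data for $u$: $u(x,0) = c(x,0) = \sin(x)$.
By characteristics ($dx/dt = 1/2$), $u(x,t) = f(x - \frac{1}{2}t)$ with $f = u( \cdot , 0)$.
So $u(x,t) = - \sin(t/2 - x)$, and $c(x,t) = e^{-t}u(x,t)$.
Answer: $c(x, t) = - e^{-t} \sin(t/2 - x)$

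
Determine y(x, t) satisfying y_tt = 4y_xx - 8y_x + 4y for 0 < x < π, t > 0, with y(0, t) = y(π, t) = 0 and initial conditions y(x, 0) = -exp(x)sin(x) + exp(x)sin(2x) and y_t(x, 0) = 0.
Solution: Substitute y = exp(x)u, i.e. u = exp(-x)y.
By the product rule, y_x = exp(x)(u_x + u), y_xx = exp(x)(u_xx + 2u_x + u), y_tt = exp(x)u_tt.
Substituting into the PDE and dividing by exp(x): u_tt = 4(u_xx + 2u_x + u) - 8(u_x + u) + 4u.
The lower-order terms cancel, leaving the standard wave equation u_tt = 4u_xx.
Initial data for u: u(x,0) = exp(-x)y(x,0) = -sin(x) + sin(2x); u_t(x,0) = exp(-x)y_t(x,0) = 0. The boundary conditions carry over: u(0,t) = u(π,t) = 0.
Solve for u:
  Using separation of variables u = X(x)T(t):
  Eigenfunctions: sin(nx), n = 1, 2, 3, ...
  General solution: u(x, t) = Σ [A_n cos(2n t) + B_n sin(2n t)] sin(nx)
  From u(x,0) = -sin(x) + sin(2x): A_1=-1, A_2=1. From u_t(x,0) = 0: all B_n = 0.
Hence u(x,t) = -sin(x)cos(2t) + sin(2x)cos(4t).
Transform back: y(x,t) = exp(x)u(x,t).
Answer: y(x, t) = -exp(x)sin(x)cos(2t) + exp(x)sin(2x)cos(4t)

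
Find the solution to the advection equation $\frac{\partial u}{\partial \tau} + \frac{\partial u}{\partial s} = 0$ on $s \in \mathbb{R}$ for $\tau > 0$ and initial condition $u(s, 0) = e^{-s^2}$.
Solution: By characteristics ($ds/d\tau = 1$), $u(s,\tau) = f(s - \tau)$ with $f = u( \cdot , 0)$.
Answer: $u(s, \tau) = e^{-(-\tau + s)^2}$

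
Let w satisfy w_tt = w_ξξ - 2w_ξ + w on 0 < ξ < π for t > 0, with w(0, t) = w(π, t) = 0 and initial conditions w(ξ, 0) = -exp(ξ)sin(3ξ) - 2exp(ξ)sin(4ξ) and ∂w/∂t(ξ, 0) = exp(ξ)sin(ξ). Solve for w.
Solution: Substitute w = exp(ξ)u, i.e. u = exp(-ξ)w.
By the product rule, w_ξ = exp(ξ)(u_ξ + u), w_ξξ = exp(ξ)(u_ξξ + 2u_ξ + u), w_tt = exp(ξ)u_tt.
Substituting into the PDE and dividing by exp(ξ): u_tt = (u_ξξ + 2u_ξ + u) - 2(u_ξ + u) + u.
The lower-order terms cancel, leaving the standard wave equation u_tt = u_ξξ.
Initial data for u: u(ξ,0) = exp(-ξ)w(ξ,0) = -sin(3ξ) - 2sin(4ξ); u_t(ξ,0) = exp(-ξ)w_t(ξ,0) = sin(ξ). The boundary conditions carry over: u(0,t) = u(π,t) = 0.
Solve for u:
  Using separation of variables u = X(ξ)T(t):
  Eigenfunctions: sin(nξ), n = 1, 2, 3, ...
  General solution: u(ξ, t) = Σ [A_n cos(n t) + B_n sin(n t)] sin(nξ)
  From u(ξ,0) = -sin(3ξ) - 2sin(4ξ): A_3=-1, A_4=-2. From u_t(ξ,0) = sin(ξ), using u_t(ξ,0) = Σ ω_n B_n sin(nξ) with ω_n = n: B_1 = 1/1 = 1.
Hence u(ξ,t) = sin(t)sin(ξ) - sin(3ξ)cos(3t) - 2sin(4ξ)cos(4t).
Transform back: w(ξ,t) = exp(ξ)u(ξ,t).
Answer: w(ξ, t) = exp(ξ)sin(t)sin(ξ) - exp(ξ)sin(3ξ)cos(3t) - 2exp(ξ)sin(4ξ)cos(4t)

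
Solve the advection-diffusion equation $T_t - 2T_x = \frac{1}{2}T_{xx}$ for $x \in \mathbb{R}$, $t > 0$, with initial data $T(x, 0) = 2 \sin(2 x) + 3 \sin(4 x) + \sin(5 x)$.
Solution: Moving frame: $\eta = x + 2t$, $\sigma = t$, $T = u(\eta,\sigma)$, so $T_t = u_{\sigma} + 2u_{\eta}$ and $T_{xx} = u_{\eta\eta}$.
Hence $T_t - 2T_x = u_{\sigma}$ and the PDE becomes the heat equation $u_{\sigma} = \frac{1}{2}u_{\eta\eta}$ on $\eta \in \mathbb{R}$.
Initial data: $u(\eta,0) = T(\eta,0) = 2 \sin(2 \eta) + 3 \sin(4 \eta) + \sin(5 \eta)$. Each mode $\sin(n\eta)$ decays as $e^{-n^2\sigma/2}$ on $\mathbb{R}$, so $u(\eta,\sigma) = \sum c_n e^{-n^2\sigma/2} \sin(n\eta)$ with $c_2=2, c_4=3, c_5=1$: $u(\eta,\sigma) = 2 e^{-2 \sigma} \sin(2 \eta) + 3 e^{-8 \sigma} \sin(4 \eta) + e^{-25 \sigma/2} \sin(5 \eta)$.
Substituting back: $T(x,t) = u(x + 2t, t)$.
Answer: $T(x, t) = 2 e^{-2 t} \sin(4 t + 2 x) + 3 e^{-8 t} \sin(8 t + 4 x) + e^{-25 t/2} \sin(10 t + 5 x)$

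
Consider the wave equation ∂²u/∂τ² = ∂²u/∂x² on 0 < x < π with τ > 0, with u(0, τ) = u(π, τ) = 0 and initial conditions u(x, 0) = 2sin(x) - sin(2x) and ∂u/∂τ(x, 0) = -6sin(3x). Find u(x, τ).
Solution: Using separation of variables u = X(x)T(τ):
Eigenfunctions: sin(nx), n = 1, 2, 3, ...
General solution: u(x, τ) = Σ [A_n cos(n τ) + B_n sin(n τ)] sin(nx)
From u(x,0) = 2sin(x) - sin(2x): A_1=2, A_2=-1. From u_τ(x,0) = -6sin(3x), using u_τ(x,0) = Σ ω_n B_n sin(nx) with ω_n = n: B_3 = (-6)/3 = -2.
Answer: u(x, τ) = 2sin(x)cos(τ) - sin(2x)cos(2τ) - 2sin(3x)sin(3τ)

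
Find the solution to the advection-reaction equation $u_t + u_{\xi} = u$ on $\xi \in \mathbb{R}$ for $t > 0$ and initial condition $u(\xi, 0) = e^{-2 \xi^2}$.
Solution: Substitute $u = e^{t}w$.
Then $u_t = e^{t}(w_t + w)$, $u_{\xi} = e^{t}w_{\xi}$; substituting and dividing by $e^{t}$, the lower-order terms cancel: $w_t + w_{\xi} = 0$ (standard advection equation).
Data for $w$: $w(\xi,0) = u(\xi,0) = e^{-2 \xi^2}$.
By characteristics ($d\xi/dt = 1$), $w(\xi,t) = f(\xi - t)$ with $f = w( \cdot , 0)$.
So $w(\xi,t) = e^{-2 (-t + \xi)^2}$, and $u(\xi,t) = e^{t}w(\xi,t)$.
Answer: $u(\xi, t) = e^{t} e^{-2 (\xi - t)^2}$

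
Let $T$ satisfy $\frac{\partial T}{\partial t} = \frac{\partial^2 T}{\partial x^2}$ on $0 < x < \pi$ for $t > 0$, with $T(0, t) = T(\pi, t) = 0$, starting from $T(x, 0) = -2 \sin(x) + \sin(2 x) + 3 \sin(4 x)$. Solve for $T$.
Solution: Separating variables: $T = \sum c_n e^{-n^2t} \sin(nx)$. From $T(x,0) = -2 \sin(x) + \sin(2 x) + 3 \sin(4 x)$: $c_1=-2, c_2=1, c_4=3$.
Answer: $T(x, t) = -2 e^{-t} \sin(x) + e^{-4 t} \sin(2 x) + 3 e^{-16 t} \sin(4 x)$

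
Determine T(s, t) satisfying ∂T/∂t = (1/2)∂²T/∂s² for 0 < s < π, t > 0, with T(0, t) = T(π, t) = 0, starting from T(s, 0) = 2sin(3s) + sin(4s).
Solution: Separating variables: T = Σ c_n exp(-n²t/2) sin(ns). From T(s,0) = 2sin(3s) + sin(4s): c_3=2, c_4=1.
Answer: T(s, t) = exp(-8t)sin(4s) + 2exp(-9t/2)sin(3s)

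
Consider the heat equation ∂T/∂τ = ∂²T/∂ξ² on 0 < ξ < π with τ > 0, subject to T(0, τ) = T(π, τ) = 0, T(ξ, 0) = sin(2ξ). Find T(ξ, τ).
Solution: Separating variables: T = Σ c_n exp(-n²τ) sin(nξ). From T(ξ,0) = sin(2ξ): c_2=1.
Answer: T(ξ, τ) = exp(-4τ)sin(2ξ)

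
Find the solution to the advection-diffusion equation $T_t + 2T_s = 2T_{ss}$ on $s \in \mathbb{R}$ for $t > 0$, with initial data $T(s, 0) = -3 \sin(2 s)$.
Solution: Change to a moving frame: let $\eta = s - 2t$, $\sigma = t$ and write $T(s,t) = u(\eta,\sigma)$.
By the chain rule $T_t = u_{\sigma} - 2u_{\eta}$, $T_s = u_{\eta}$, $T_{ss} = u_{\eta\eta}$.
Then $T_t + 2T_s = u_{\sigma}$: the advection term cancels and the PDE becomes the heat equation $u_{\sigma} = 2u_{\eta\eta}$ on $\eta \in \mathbb{R}$.
Initial data: $u(\eta,0) = T(\eta,0) = -3 \sin(2 \eta)$.
On $\eta \in \mathbb{R}$ each mode satisfies $(\sin(n\eta))'' = -n^2 \sin(n\eta)$, so $e^{-2n^2\sigma} \sin(n\eta)$ solves the heat equation; by superposition $u(\eta,\sigma) = \sum c_n e^{-2n^2\sigma} \sin(n\eta)$.
Reading off the coefficients: $c_2=-3$, so $u(\eta,\sigma) = -3 e^{-8 \sigma} \sin(2 \eta)$.
Substituting back $\eta = s - 2t$, $\sigma = t$: $T(s,t) = u(s - 2t, t)$.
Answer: $T(s, t) = -3 e^{-8 t} \sin(2 s - 4 t)$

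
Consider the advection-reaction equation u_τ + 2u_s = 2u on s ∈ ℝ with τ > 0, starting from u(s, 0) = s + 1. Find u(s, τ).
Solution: Substitute u = exp(2τ)w, i.e. w = exp(-2τ)u.
By the product rule, u_τ = exp(2τ)(w_τ + 2w), u_s = exp(2τ)w_s.
Substituting into the PDE and dividing by exp(2τ): w_τ + 2w + 2w_s = 2w.
The lower-order terms cancel, leaving the standard advection equation w_τ + 2w_s = 0.
Initial data for w: w(s,0) = u(s,0) = s + 1.
Solve for w:
  By method of characteristics (waves move right with speed 2):
  Along characteristics s - 2τ = const, w is constant, so w(s,τ) = f(s - 2τ) with f = w(·, 0).
Hence w(s,τ) = s - 2τ + 1.
Transform back: u(s,τ) = exp(2τ)w(s,τ).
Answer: u(s, τ) = sexp(2τ) - 2τexp(2τ) + exp(2τ)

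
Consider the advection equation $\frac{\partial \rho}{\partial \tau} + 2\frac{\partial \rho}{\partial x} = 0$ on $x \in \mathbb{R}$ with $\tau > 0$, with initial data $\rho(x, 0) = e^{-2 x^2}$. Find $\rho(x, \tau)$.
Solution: By method of characteristics (waves move right with speed 2):
Along characteristics $x - 2\tau =$ const, $\rho$ is constant, so $\rho(x,\tau) = f(x - 2\tau)$ with $f = \rho( \cdot , 0)$.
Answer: $\rho(x, \tau) = e^{-2 (-2 \tau + x)^2}$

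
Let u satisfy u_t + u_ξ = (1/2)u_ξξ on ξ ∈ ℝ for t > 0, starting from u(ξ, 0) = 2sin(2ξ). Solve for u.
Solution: Moving frame: η = ξ - t, σ = t, u = w(η,σ), so u_t = w_σ - w_η and u_ξξ = w_ηη.
Hence u_t + u_ξ = w_σ and the PDE becomes the heat equation w_σ = (1/2)w_ηη on η ∈ ℝ.
Initial data: w(η,0) = u(η,0) = 2sin(2η). Each mode sin(nη) decays as exp(-n²σ/2) on ℝ, so w(η,σ) = Σ c_n exp(-n²σ/2) sin(nη) with c_2=2: w(η,σ) = 2exp(-2σ)sin(2η).
Substituting back: u(ξ,t) = w(ξ - t, t).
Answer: u(ξ, t) = -2exp(-2t)sin(2t - 2ξ)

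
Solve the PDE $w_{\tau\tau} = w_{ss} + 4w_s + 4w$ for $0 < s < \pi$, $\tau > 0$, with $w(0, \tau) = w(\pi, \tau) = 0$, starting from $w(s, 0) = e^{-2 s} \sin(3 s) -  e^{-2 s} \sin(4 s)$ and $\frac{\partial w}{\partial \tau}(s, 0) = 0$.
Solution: Substitute $w = e^{-2s}u$.
Then $w_s = e^{-2s}(u_s - 2u)$, $w_{ss} = e^{-2s}(u_{ss} - 4u_s + 4u)$, $w_{\tau\tau} = e^{-2s}u_{\tau\tau}$; substituting and dividing by $e^{-2s}$, the lower-order terms cancel: $u_{\tau\tau} = u_{ss}$ (standard wave equation).
Data for $u$: $u(s,0) = e^{2s}w(s,0) = \sin(3 s) - \sin(4 s)$; $u_{\tau}(s,0) = e^{2s}w_{\tau}(s,0) = 0$. The boundary conditions carry over: $u(0,\tau) = u(\pi,\tau) = 0$.
Separating variables: $u = \sum [A_n \cos(\omega_n \tau) + B_n \sin(\omega_n \tau)] \sin(ns)$, $\omega_n = n$. From ICs: $A_3=1, A_4=-1$.
So $u(s,\tau) = \sin(3 s) \cos(3 \tau) - \sin(4 s) \cos(4 \tau)$, and $w(s,\tau) = e^{-2s}u(s,\tau)$.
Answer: $w(s, \tau) = e^{-2 s} \sin(3 s) \cos(3 \tau) -  e^{-2 s} \sin(4 s) \cos(4 \tau)$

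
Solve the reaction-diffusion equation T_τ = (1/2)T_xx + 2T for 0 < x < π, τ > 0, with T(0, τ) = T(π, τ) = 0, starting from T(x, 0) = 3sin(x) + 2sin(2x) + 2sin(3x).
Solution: Substitute T = exp(2τ)u.
Then T_τ = exp(2τ)(u_τ + 2u), T_xx = exp(2τ)u_xx; substituting and dividing by exp(2τ), the lower-order terms cancel: u_τ = (1/2)u_xx (standard heat equation).
Data for u: u(x,0) = T(x,0) = 3sin(x) + 2sin(2x) + 2sin(3x). The boundary conditions carry over: u(0,τ) = u(π,τ) = 0.
Separating variables: u = Σ c_n exp(-n²τ/2) sin(nx). From u(x,0) = 3sin(x) + 2sin(2x) + 2sin(3x): c_1=3, c_2=2, c_3=2.
So u(x,τ) = 2exp(-2τ)sin(2x) + 3exp(-τ/2)sin(x) + 2exp(-9τ/2)sin(3x), and T(x,τ) = exp(2τ)u(x,τ).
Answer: T(x, τ) = 3exp(3τ/2)sin(x) + 2sin(2x) + 2exp(-5τ/2)sin(3x)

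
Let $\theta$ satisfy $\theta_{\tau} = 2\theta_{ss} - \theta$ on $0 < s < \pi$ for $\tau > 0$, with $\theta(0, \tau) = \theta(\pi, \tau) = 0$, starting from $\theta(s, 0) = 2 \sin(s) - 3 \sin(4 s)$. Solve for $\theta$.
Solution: Substitute $\theta = e^{-\tau}u$, i.e. $u = e^{\tau}\theta$.
By the product rule, $\theta_{\tau} = e^{-\tau}(u_{\tau} - u)$, $\theta_{ss} = e^{-\tau}u_{ss}$.
Substituting into the PDE and dividing by $e^{-\tau}$: $u_{\tau} - u = 2u_{ss} - u$.
The lower-order terms cancel, leaving the standard heat equation $u_{\tau} = 2u_{ss}$.
Initial data for $u$: $u(s,0) = \theta(s,0) = 2 \sin(s) - 3 \sin(4 s)$. The boundary conditions carry over: $u(0,\tau) = u(\pi,\tau) = 0$.
Solve for $u$:
  Using separation of variables $u = X(s)G(\tau)$:
  Eigenfunctions: $\sin(ns)$, $n = 1, 2, 3, \ldots$
  General solution: $u(s, \tau) = \sum c_n \sin(ns) e^{-2n^2 \tau}$
  Matching $u(s,0) = 2 \sin(s) - 3 \sin(4 s)$ term by term: $c_1=2, c_4=-3$.
Hence $u(s,\tau) = 2 e^{-2 \tau} \sin(s) - 3 e^{-32 \tau} \sin(4 s)$.
Transform back: $\theta(s,\tau) = e^{-\tau}u(s,\tau)$.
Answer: $\theta(s, \tau) = 2 e^{-3 \tau} \sin(s) - 3 e^{-33 \tau} \sin(4 s)$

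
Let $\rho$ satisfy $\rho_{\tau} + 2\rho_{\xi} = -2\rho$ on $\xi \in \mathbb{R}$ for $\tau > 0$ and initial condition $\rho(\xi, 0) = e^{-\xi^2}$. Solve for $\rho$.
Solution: Substitute $\rho = e^{-2\tau}u$, i.e. $u = e^{2\tau}\rho$.
By the product rule, $\rho_{\tau} = e^{-2\tau}(u_{\tau} - 2u)$, $\rho_{\xi} = e^{-2\tau}u_{\xi}$.
Substituting into the PDE and dividing by $e^{-2\tau}$: $u_{\tau} - 2u + 2u_{\xi} = -2u$.
The lower-order terms cancel, leaving the standard advection equation $u_{\tau} + 2u_{\xi} = 0$.
Initial data for $u$: $u(\xi,0) = \rho(\xi,0) = e^{-\xi^2}$.
Solve for $u$:
  By method of characteristics (waves move right with speed 2):
  Along characteristics $\xi - 2\tau =$ const, $u$ is constant, so $u(\xi,\tau) = f(\xi - 2\tau)$ with $f = u( \cdot , 0)$.
Hence $u(\xi,\tau) = e^{-(\xi - 2 \tau)^2}$.
Transform back: $\rho(\xi,\tau) = e^{-2\tau}u(\xi,\tau)$.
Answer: $\rho(\xi, \tau) = e^{-2 \tau} e^{-(-2 \tau + \xi)^2}$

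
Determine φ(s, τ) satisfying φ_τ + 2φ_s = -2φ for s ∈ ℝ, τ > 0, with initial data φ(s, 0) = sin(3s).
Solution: Substitute φ = exp(-2τ)u.
Then φ_τ = exp(-2τ)(u_τ - 2u), φ_s = exp(-2τ)u_s; substituting and dividing by exp(-2τ), the lower-order terms cancel: u_τ + 2u_s = 0 (standard advection equation).
Data for u: u(s,0) = φ(s,0) = sin(3s).
By characteristics (ds/dτ = 2), u(s,τ) = f(s - 2τ) with f = u(·, 0).
So u(s,τ) = sin(3s - 6τ), and φ(s,τ) = exp(-2τ)u(s,τ).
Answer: φ(s, τ) = exp(-2τ)sin(3s - 6τ)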